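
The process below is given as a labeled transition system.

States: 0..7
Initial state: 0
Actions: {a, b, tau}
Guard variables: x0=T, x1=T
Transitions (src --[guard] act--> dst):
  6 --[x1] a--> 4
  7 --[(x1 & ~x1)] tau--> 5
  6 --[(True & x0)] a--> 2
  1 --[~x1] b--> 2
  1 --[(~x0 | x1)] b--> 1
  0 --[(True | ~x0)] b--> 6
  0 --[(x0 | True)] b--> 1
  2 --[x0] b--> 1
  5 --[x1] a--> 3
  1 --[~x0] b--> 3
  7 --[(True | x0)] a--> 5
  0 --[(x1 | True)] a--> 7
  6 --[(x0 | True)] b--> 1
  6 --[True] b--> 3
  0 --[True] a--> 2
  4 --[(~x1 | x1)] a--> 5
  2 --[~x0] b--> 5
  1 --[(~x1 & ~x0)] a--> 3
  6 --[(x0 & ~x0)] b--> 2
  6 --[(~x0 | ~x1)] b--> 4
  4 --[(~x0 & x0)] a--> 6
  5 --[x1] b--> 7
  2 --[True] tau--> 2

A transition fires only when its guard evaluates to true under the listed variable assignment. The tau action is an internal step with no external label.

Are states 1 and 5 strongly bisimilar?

Refine partition for ~:
  round 0: {{0,1,2,3,4,5,6,7}}
  round 1: {{0,5,6},{1},{2},{3},{4,7}}
  round 2: {{0},{1},{2},{3},{4,7},{5},{6}}
stable after 3 split(s): 7 block(s)
[1]={1}  [5]={5}

Answer: NOT BISIMILAR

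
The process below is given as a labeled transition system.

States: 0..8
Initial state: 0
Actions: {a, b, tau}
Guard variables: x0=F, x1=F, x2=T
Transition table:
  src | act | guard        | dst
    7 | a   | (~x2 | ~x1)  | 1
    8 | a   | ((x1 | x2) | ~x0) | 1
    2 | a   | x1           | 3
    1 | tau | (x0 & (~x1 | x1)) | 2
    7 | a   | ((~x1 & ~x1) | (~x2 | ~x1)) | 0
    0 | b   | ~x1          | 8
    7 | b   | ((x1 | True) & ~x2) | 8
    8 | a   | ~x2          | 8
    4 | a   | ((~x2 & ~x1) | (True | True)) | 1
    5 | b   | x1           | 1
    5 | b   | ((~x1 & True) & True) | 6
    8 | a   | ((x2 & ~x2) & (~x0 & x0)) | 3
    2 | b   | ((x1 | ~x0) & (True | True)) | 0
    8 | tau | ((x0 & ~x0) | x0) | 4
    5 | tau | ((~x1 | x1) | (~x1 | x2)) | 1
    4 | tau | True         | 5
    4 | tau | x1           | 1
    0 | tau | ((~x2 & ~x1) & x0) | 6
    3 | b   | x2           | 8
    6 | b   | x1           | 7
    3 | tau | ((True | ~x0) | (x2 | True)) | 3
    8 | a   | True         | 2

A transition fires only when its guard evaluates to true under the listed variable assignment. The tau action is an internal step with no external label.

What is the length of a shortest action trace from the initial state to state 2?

Answer: 2

Analysis:
Layered search for 2:
  depth 0: {0}
  depth 1: {8}
  depth 2: {1,2}
first hit 2 at d=2 via b·a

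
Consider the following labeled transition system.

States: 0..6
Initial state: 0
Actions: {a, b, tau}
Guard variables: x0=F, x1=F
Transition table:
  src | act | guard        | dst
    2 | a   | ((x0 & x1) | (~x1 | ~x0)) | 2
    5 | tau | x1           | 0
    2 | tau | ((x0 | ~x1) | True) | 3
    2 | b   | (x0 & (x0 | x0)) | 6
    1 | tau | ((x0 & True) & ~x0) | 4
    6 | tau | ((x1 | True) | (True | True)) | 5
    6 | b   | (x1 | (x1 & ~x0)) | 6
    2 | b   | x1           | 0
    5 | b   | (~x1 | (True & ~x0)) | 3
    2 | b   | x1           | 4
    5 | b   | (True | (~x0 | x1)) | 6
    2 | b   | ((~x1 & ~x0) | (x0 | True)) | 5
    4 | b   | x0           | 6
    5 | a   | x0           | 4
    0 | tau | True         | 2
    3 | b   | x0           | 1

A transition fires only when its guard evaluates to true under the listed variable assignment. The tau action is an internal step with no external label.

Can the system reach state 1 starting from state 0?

Answer: UNREACHABLE

Trace:
After dropping false guards: 7 live edges.
Layer 0: {0}
Layer 1: {2}  cumulative {0,2}
Layer 2: {3,5}  cumulative {0,2,3,5}
Layer 3: {6}  cumulative {0,2,3,5,6}
R = {0,2,3,5,6}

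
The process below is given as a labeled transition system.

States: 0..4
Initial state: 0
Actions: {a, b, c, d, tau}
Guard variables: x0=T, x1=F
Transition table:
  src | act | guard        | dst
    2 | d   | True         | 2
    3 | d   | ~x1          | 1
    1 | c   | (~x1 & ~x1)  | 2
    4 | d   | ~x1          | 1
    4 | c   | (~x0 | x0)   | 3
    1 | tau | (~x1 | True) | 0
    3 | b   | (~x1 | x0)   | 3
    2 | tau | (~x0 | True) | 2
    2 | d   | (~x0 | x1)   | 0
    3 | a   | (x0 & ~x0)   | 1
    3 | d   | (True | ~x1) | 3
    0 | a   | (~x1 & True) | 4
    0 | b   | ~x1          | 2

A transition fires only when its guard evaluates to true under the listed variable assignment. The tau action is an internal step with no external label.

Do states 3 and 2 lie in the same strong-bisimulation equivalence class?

Answer: NOT BISIMILAR

Analysis:
Refine partition for ~:
  π0 = {{0,1,2,3,4}}
  π1 = {{0},{1},{2},{3},{4}}
Fixed point at round 2; 5 class(es).
class of 3: {3}; class of 2: {2}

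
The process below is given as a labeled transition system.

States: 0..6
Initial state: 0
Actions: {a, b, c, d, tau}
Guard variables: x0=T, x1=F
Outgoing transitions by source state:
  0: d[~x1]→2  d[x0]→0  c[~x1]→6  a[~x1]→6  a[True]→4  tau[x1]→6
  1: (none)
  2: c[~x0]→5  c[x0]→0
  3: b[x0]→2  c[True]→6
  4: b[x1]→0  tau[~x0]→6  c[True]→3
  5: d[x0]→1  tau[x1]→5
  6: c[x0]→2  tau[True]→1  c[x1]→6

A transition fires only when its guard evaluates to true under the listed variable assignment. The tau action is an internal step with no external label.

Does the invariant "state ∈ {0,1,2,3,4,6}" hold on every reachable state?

Answer: INVARIANT HOLDS

Analysis:
Allowed set {0,1,2,3,4,6}
Reachable = {0,1,2,3,4,6}
  0: ok
  1: ok
  2: ok
  3: ok
  4: ok
  6: ok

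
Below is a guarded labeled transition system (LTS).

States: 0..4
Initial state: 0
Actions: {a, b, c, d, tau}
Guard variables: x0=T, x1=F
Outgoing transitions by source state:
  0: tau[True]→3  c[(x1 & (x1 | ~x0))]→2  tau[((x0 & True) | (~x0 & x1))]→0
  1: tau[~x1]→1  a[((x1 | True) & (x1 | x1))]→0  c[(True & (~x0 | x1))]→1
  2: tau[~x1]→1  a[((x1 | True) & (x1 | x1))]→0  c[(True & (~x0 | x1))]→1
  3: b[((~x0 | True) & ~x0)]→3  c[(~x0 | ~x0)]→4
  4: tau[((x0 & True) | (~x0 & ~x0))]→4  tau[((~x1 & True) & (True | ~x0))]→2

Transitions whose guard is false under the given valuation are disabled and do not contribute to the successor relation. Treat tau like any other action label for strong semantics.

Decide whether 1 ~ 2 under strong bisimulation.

Answer: BISIMILAR

Trace:
Refine partition for ~:
  P[0] = {{0,1,2,3,4}}
  P[1] = {{0,1,2,4},{3}}
  P[2] = {{0},{1,2,4},{3}}
Fixed point at round 3; 3 class(es).
[1]={1,2,4}  [2]={1,2,4}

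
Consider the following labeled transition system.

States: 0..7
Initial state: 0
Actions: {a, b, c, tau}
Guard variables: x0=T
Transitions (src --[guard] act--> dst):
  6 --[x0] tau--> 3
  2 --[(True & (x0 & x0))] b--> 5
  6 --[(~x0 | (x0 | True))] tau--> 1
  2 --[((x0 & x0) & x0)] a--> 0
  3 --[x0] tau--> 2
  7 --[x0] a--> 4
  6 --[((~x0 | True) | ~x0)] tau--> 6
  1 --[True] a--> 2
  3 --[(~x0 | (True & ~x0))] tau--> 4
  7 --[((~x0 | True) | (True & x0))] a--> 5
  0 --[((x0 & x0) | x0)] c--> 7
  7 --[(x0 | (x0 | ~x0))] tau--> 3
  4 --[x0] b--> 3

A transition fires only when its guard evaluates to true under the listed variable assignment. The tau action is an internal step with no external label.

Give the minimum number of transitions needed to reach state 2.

Answer: 3

Working:
Layered search for 2:
  Layer 0: {0}
  Layer 1: {7}
  Layer 2: {3,4,5}
  Layer 3: {2}
depth(2)=3, e.g. c·tau·tau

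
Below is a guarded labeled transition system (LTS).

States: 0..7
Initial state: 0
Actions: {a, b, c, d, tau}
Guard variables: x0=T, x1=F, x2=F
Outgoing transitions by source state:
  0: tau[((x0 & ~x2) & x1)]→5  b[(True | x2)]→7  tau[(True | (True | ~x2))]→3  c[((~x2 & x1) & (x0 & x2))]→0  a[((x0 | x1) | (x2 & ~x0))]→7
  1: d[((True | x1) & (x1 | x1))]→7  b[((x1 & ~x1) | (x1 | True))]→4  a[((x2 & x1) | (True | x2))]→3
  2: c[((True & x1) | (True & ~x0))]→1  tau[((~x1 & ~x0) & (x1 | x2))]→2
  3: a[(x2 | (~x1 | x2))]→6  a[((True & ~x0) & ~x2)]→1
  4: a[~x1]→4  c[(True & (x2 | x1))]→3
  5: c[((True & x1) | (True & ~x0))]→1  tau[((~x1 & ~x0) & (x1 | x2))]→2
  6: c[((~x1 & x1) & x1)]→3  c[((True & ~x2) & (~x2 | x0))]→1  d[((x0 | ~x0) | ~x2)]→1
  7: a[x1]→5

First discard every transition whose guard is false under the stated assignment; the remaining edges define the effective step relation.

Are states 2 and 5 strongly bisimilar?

Answer: BISIMILAR

Analysis:
Compute ~ classes (split until stable):
  P[0] = {{0,1,2,3,4,5,6,7}}
  P[1] = {{0},{1},{2,5,7},{3,4},{6}}
  P[2] = {{0},{1},{2,5,7},{3},{4},{6}}
Fixed point at round 3; 6 class(es).
[2]={2,5,7}  [5]={2,5,7}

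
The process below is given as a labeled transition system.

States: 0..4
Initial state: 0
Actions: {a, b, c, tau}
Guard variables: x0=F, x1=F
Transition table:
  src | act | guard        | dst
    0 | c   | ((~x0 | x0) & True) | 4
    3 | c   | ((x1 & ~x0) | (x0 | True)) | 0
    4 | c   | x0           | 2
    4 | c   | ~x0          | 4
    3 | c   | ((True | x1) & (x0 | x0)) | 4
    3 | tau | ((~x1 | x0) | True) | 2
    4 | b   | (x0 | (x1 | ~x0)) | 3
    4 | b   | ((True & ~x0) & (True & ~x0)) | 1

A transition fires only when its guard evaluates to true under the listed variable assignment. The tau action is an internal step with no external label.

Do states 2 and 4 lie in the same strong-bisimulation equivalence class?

Refine partition for ~:
  round 0: {{0,1,2,3,4}}
  round 1: {{0},{1,2},{3},{4}}
Fixed point at round 2; 4 class(es).
2∈{1,2}, 4∈{4}

Answer: NOT BISIMILAR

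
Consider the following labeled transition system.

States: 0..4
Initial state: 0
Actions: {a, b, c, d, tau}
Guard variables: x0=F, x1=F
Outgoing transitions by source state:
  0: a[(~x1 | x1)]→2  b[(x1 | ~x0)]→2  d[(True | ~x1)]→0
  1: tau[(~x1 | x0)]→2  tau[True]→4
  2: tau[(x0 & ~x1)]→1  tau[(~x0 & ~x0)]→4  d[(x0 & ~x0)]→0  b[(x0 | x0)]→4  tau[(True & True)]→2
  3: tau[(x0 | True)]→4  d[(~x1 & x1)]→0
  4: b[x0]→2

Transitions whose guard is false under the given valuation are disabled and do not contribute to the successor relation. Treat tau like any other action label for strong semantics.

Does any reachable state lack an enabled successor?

R = {0,2,4}
  0: a→2  b→2  d→0  [3 exit(s)]
  2: tau→2  tau→4  [2 exit(s)]
  4: ∅  [deadlock]
Path to 4: a·tau

Answer: DEADLOCK at state 4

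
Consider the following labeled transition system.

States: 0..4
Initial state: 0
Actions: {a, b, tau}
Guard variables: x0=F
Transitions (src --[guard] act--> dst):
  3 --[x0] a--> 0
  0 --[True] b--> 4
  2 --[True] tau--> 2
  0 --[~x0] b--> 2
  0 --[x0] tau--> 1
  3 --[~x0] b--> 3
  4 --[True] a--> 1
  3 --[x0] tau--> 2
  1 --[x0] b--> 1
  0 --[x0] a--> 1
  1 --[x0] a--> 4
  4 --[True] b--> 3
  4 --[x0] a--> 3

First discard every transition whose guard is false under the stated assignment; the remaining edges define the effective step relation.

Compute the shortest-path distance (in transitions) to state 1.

Answer: 2

Analysis:
Breadth-first toward 1:
  L0 = {0}
  L1 = {2,4}
  L2 = {1,3}
1 enters at depth 2; path b·a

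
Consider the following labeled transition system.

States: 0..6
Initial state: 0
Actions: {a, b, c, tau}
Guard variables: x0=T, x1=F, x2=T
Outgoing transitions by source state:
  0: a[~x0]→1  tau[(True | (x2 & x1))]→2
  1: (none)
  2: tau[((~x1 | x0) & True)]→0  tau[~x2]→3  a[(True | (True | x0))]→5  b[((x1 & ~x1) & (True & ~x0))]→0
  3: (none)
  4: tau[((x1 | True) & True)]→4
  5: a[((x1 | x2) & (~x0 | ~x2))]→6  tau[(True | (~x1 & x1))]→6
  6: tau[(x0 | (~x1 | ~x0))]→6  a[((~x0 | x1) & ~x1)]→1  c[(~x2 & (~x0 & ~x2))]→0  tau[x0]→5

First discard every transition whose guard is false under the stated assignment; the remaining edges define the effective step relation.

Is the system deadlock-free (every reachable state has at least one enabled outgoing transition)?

R = {0,2,5,6}
  0: tau→2  [1 out]
  2: a→5  tau→0  [2 out]
  5: tau→6  [1 out]
  6: tau→5  tau→6  [2 out]

Answer: DEADLOCK-FREE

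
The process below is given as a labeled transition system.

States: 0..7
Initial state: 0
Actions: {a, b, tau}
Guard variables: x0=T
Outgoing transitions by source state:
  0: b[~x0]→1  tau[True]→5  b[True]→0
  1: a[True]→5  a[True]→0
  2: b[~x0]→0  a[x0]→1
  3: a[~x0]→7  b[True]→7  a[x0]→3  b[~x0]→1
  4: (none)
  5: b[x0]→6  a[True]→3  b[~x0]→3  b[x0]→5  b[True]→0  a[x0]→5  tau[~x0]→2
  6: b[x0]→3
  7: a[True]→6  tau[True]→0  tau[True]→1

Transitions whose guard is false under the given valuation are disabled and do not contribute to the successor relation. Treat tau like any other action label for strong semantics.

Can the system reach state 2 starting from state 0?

After dropping false guards: 16 live edges.
Layer 0: {0}
Layer 1: {5}  now seen {0,5}
Layer 2: {3,6}  now seen {0,3,5,6}
Layer 3: {7}  now seen {0,3,5,6,7}
Layer 4: {1}  now seen {0,1,3,5,6,7}
R = {0,1,3,5,6,7}

Answer: UNREACHABLE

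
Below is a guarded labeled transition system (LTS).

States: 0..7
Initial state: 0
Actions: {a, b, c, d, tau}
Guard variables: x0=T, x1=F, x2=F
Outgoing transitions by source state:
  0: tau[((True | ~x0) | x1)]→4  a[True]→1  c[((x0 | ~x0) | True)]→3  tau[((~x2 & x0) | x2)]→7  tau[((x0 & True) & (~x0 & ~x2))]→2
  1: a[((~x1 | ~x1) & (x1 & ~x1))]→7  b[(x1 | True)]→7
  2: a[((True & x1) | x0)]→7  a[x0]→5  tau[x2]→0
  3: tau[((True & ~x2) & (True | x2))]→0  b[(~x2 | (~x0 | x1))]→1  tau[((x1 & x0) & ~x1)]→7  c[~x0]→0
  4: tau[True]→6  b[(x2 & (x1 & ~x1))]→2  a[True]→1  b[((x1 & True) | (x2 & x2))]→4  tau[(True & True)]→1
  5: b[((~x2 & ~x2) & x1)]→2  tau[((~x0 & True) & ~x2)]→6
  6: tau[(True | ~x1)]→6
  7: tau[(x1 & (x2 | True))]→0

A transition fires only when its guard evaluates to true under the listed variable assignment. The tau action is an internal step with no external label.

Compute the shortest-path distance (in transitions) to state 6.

BFS to 6:
  Layer 0: {0}
  Layer 1: {1,3,4,7}
  Layer 2: {6}
6 enters at depth 2; path tau·tau

Answer: 2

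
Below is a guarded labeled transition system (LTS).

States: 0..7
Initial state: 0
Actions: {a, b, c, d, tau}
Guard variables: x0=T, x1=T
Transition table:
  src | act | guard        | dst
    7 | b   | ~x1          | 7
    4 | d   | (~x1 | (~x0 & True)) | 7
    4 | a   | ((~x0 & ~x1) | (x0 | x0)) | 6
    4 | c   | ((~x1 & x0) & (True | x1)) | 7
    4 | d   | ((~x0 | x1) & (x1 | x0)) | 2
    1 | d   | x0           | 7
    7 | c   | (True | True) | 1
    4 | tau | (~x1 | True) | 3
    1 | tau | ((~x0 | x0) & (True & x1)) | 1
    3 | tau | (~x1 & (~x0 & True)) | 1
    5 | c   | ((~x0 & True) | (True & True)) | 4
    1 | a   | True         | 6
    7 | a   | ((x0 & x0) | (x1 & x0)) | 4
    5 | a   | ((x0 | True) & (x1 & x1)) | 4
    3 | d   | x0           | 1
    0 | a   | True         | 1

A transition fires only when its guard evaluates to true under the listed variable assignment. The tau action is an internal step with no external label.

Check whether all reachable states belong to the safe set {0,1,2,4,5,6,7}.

Answer: INVARIANT VIOLATED at state 3

Working:
Safe = {0,1,2,4,5,6,7}
Reachable = {0,1,2,3,4,6,7}
  0: safe
  1: safe
  2: safe
  3: VIOLATES
  4: safe
  6: safe
  7: safe
witness against invariant: a·d·a·tau → 3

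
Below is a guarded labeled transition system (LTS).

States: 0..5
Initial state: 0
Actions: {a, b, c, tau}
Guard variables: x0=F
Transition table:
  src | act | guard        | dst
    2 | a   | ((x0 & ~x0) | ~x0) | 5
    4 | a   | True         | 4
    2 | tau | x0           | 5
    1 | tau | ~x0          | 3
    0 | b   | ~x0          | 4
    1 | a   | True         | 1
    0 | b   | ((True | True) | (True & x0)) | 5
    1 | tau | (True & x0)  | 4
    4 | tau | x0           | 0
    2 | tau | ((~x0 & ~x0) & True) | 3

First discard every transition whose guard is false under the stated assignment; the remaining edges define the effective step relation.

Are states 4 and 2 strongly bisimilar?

Compute ~ classes (split until stable):
  round 0: {{0,1,2,3,4,5}}
  round 1: {{0},{1,2},{3,5},{4}}
  round 2: {{0},{1},{2},{3,5},{4}}
stable after 3 split(s): 5 block(s)
4∈{4}, 2∈{2}

Answer: NOT BISIMILAR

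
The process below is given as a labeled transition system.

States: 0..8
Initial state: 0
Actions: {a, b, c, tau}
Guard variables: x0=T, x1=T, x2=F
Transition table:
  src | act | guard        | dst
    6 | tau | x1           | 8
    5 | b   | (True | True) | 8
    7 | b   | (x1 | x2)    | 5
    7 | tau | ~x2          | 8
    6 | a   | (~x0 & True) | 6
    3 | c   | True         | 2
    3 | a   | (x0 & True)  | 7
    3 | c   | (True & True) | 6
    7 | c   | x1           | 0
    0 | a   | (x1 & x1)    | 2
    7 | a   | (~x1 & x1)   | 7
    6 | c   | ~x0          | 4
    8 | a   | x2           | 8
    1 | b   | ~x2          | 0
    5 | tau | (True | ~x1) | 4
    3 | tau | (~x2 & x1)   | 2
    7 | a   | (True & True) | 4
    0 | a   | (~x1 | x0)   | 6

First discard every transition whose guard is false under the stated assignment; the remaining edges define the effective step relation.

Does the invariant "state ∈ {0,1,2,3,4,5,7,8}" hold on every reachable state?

Answer: INVARIANT VIOLATED at state 6

Working:
Safe = {0,1,2,3,4,5,7,8}
Reachable = {0,2,6,8}
  0: safe
  2: safe
  6: outside
  8: safe
counterexample path to 6: a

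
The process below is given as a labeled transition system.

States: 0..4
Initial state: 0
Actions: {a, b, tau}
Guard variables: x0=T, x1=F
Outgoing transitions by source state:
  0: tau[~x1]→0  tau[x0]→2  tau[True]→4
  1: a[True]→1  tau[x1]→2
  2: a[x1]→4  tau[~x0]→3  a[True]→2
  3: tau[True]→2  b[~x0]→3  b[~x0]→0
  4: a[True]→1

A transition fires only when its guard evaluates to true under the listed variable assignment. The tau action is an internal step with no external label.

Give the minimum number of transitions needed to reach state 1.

Answer: 2

Analysis:
Layered search for 1:
  Layer 0: {0}
  Layer 1: {2,4}
  Layer 2: {1}
depth(1)=2, e.g. tau·a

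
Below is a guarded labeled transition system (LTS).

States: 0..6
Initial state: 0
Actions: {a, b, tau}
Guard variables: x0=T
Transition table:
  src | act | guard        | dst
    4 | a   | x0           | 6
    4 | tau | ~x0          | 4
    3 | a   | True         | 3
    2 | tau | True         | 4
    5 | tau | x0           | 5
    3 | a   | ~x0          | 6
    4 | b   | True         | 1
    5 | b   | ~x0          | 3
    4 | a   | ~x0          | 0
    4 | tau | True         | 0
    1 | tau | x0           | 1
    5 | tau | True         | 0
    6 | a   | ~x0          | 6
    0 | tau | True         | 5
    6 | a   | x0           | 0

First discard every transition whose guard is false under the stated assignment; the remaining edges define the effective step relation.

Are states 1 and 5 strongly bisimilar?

Refine partition for ~:
  π0 = {{0,1,2,3,4,5,6}}
  π1 = {{0,1,2,5},{3,6},{4}}
  π2 = {{0,1,5},{2},{3},{4},{6}}
stable after 3 split(s): 5 block(s)
1∈{0,1,5}, 5∈{0,1,5}

Answer: BISIMILAR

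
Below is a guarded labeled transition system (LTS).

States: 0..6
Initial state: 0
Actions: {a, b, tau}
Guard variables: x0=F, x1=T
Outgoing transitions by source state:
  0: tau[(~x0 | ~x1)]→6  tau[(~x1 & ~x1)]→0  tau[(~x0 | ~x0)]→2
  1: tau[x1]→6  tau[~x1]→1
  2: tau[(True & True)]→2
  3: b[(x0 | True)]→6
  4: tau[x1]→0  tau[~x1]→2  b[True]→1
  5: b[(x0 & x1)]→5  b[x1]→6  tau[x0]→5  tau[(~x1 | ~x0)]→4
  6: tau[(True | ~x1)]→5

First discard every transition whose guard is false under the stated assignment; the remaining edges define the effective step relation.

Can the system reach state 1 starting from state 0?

10 transition(s) survive guard evaluation.
L0 = {0}
L1 = {2,6}  total {0,2,6}
L2 = {5}  total {0,2,5,6}
L3 = {4}  total {0,2,4,5,6}
L4 = {1}  total {0,1,2,4,5,6}
Reachable = {0,1,2,4,5,6}
trace reaching 1: tau·tau·tau·b

Answer: REACHABLE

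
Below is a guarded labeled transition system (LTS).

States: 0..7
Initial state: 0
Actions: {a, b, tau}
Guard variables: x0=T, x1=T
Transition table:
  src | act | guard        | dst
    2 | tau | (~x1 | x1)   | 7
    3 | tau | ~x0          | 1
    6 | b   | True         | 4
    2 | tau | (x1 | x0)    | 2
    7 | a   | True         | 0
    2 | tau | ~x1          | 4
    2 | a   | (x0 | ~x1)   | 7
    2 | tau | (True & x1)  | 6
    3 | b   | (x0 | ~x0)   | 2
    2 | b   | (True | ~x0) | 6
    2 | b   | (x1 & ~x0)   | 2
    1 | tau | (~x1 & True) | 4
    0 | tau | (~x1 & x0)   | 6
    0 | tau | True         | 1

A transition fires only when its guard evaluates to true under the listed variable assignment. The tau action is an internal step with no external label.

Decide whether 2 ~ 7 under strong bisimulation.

Compute ~ classes (split until stable):
  P[0] = {{0,1,2,3,4,5,6,7}}
  P[1] = {{0},{1,4,5},{2},{3,6},{7}}
  P[2] = {{0},{1,4,5},{2},{3},{6},{7}}
stable after 3 split(s): 6 block(s)
class of 2: {2}; class of 7: {7}

Answer: NOT BISIMILAR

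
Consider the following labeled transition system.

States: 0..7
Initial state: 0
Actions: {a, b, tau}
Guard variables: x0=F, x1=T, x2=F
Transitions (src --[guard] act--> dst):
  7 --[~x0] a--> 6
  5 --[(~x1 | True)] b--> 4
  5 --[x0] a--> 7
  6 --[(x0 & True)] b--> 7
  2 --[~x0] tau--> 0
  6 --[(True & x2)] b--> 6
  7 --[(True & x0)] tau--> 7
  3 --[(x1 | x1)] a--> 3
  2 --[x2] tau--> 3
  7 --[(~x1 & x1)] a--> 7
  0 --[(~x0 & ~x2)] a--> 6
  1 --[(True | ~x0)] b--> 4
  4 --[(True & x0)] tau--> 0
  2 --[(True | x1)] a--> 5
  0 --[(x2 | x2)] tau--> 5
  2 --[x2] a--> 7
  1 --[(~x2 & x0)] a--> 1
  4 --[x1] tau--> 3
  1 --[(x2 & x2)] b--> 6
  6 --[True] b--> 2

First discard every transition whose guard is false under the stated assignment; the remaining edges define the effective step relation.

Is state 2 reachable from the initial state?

Answer: REACHABLE

Analysis:
9 transition(s) survive guard evaluation.
Layer 0: {0}
Layer 1: {6}  cumulative {0,6}
Layer 2: {2}  cumulative {0,2,6}
Layer 3: {5}  cumulative {0,2,5,6}
Layer 4: {4}  cumulative {0,2,4,5,6}
Layer 5: {3}  cumulative {0,2,3,4,5,6}
R = {0,2,3,4,5,6}
trace reaching 2: a·b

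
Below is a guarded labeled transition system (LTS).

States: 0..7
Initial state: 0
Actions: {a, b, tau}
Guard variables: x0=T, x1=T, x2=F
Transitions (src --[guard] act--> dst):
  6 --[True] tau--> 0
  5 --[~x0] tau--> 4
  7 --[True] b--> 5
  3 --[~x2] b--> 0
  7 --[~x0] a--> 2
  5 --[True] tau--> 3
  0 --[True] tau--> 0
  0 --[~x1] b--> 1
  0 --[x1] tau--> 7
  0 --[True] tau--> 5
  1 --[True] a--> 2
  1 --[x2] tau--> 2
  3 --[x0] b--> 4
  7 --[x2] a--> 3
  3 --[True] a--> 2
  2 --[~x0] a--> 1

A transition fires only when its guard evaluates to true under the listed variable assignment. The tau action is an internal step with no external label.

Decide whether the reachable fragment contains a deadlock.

Answer: DEADLOCK at state 2

Working:
R = {0,2,3,4,5,7}
  0: tau→0  tau→5  tau→7  [3 out]
  2: ∅  [deadlock]
  3: a→2  b→0  b→4  [3 out]
  4: ∅  [deadlock]
  5: tau→3  [1 out]
  7: b→5  [1 out]
Path to 2: tau·tau·a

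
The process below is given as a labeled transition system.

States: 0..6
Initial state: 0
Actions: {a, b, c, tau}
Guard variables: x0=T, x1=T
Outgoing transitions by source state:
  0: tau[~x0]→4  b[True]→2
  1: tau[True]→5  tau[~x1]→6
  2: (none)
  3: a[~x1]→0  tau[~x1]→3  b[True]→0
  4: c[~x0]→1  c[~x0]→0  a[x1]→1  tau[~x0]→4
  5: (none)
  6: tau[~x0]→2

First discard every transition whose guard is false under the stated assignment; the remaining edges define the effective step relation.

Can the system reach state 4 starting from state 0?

4 transition(s) survive guard evaluation.
L0 = {0}
L1 = {2}  total {0,2}
Reachable = {0,2}

Answer: UNREACHABLE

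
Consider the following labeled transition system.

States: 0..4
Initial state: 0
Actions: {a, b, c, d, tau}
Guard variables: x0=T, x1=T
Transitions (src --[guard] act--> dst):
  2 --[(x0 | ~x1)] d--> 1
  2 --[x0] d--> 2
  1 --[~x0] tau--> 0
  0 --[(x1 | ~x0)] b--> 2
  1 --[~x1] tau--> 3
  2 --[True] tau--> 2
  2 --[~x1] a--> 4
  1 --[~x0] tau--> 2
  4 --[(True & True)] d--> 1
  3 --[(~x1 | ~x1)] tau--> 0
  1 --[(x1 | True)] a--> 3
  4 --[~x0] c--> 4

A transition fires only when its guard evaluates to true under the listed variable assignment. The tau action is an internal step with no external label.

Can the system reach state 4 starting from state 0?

Answer: UNREACHABLE

Analysis:
After dropping false guards: 6 live edges.
L0 = {0}
L1 = {2}  now seen {0,2}
L2 = {1}  now seen {0,1,2}
L3 = {3}  now seen {0,1,2,3}
R = {0,1,2,3}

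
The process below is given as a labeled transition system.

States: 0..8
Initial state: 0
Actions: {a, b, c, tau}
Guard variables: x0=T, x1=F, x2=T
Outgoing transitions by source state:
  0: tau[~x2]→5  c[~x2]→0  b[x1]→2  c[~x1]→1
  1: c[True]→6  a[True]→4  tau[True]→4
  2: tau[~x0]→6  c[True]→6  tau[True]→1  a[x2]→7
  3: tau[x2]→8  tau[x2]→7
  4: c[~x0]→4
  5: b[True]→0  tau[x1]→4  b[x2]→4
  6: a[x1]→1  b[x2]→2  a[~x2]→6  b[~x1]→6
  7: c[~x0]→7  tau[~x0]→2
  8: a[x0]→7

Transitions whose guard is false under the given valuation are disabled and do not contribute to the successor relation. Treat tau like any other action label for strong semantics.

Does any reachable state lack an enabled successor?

Answer: DEADLOCK at state 4

Analysis:
Reachable = {0,1,2,4,6,7}
  0: c→1  [1 exit(s)]
  1: a→4  c→6  tau→4  [3 exit(s)]
  2: a→7  c→6  tau→1  [3 exit(s)]
  4: ∅  [STUCK]
  6: b→2  b→6  [2 exit(s)]
  7: ∅  [STUCK]
Path to 4: c·a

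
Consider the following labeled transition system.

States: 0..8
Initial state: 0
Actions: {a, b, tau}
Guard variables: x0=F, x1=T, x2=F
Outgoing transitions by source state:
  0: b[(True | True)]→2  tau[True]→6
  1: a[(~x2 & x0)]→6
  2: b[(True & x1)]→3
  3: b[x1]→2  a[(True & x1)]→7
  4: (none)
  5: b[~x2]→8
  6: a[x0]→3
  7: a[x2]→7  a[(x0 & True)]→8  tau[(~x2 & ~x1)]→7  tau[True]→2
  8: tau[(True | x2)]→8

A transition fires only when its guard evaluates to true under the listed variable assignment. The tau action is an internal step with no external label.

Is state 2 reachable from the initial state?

Answer: REACHABLE

Trace:
8 transition(s) survive guard evaluation.
Layer 0: {0}
Layer 1: {2,6}  total {0,2,6}
Layer 2: {3}  total {0,2,3,6}
Layer 3: {7}  total {0,2,3,6,7}
Reach set: {0,2,3,6,7}
witness 2: b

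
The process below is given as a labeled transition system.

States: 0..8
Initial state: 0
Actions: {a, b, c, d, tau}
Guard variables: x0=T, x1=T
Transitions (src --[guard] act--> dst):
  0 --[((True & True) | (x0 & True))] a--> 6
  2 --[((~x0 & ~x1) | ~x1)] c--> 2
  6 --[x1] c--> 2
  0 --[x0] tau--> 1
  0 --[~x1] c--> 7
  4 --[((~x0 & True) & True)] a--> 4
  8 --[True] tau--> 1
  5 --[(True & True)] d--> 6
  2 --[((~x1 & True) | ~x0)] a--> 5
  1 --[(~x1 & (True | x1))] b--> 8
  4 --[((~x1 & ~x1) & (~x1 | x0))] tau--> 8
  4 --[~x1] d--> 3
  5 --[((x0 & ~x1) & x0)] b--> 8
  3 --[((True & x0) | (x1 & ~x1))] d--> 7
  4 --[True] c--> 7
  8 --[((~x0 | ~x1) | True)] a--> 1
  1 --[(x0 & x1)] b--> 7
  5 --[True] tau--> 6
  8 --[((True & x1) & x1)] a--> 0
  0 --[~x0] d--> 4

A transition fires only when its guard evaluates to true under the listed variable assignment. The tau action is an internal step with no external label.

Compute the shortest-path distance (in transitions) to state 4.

Breadth-first toward 4:
  Layer 0: {0}
  Layer 1: {1,6}
  Layer 2: {2,7}
4 never appears.

Answer: UNREACHABLE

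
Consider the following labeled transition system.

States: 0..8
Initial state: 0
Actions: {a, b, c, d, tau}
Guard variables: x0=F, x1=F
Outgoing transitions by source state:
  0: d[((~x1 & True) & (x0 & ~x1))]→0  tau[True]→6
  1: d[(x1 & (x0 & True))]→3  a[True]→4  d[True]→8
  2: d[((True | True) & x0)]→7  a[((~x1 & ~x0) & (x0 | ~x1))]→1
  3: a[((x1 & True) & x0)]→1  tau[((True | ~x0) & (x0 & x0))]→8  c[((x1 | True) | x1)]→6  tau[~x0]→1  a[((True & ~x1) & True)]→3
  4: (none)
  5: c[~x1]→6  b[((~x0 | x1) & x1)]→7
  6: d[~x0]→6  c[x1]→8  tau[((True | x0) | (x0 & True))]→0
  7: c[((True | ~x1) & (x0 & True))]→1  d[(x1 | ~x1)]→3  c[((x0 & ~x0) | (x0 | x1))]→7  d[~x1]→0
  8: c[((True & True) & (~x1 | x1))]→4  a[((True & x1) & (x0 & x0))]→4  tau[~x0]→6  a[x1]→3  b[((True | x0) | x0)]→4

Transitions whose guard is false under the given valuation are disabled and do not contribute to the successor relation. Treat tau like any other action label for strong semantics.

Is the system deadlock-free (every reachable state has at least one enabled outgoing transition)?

R = {0,6}
  0: tau→6  [1 out]
  6: d→6  tau→0  [2 out]

Answer: DEADLOCK-FREE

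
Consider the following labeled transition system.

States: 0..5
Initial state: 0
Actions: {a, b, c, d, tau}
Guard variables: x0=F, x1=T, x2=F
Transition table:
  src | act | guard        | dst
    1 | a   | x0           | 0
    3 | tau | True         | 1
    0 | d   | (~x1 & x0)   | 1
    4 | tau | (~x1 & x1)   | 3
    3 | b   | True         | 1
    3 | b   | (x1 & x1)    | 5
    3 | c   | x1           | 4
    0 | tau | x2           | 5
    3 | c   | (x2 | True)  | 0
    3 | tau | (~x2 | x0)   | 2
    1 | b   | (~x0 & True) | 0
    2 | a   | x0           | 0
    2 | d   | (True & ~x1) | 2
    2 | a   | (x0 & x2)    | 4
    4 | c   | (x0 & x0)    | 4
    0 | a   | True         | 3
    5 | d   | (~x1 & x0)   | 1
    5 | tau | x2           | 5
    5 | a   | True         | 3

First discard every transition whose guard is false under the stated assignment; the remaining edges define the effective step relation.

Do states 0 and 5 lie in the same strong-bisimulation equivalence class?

Answer: BISIMILAR

Working:
Compute ~ classes (split until stable):
  P[0] = {{0,1,2,3,4,5}}
  P[1] = {{0,5},{1},{2,4},{3}}
Fixed point at round 2; 4 class(es).
class of 0: {0,5}; class of 5: {0,5}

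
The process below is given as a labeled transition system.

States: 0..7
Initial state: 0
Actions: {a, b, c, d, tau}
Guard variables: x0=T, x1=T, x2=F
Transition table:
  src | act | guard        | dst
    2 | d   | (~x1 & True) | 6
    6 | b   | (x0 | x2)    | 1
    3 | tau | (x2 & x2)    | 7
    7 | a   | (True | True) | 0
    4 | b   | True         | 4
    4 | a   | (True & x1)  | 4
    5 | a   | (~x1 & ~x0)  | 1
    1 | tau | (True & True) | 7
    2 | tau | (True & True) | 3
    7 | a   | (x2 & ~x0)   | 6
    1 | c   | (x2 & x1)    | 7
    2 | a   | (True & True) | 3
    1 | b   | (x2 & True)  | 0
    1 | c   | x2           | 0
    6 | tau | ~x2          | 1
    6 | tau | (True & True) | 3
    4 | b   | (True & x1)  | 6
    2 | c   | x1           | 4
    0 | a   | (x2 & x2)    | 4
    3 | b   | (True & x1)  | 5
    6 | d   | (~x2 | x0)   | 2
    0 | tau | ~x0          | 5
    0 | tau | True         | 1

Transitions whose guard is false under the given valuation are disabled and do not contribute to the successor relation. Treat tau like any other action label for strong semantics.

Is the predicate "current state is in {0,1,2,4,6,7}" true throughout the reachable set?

Safe = {0,1,2,4,6,7}
Reachable = {0,1,7}
  0: ok
  1: ok
  7: ok

Answer: INVARIANT HOLDS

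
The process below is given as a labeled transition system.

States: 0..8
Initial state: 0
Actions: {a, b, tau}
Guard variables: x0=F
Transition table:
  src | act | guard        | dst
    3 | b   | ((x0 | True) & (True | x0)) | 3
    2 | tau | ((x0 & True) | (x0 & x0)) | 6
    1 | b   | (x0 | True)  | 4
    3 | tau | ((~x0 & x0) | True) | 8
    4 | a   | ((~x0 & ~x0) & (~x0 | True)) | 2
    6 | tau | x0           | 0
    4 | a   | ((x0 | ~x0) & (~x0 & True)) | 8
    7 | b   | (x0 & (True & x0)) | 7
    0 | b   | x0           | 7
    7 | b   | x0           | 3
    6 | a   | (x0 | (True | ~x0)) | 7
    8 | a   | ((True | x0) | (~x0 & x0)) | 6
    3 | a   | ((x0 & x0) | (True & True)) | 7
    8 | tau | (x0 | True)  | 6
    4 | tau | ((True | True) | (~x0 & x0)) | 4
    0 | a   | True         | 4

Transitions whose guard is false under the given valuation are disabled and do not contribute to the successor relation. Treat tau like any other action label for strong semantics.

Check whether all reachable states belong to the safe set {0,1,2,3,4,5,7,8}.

Allowed set {0,1,2,3,4,5,7,8}
R = {0,2,4,6,7,8}
  0: ok
  2: ok
  4: ok
  6: ✗ unsafe
  7: ok
  8: ok
witness against invariant: a·a·a → 6

Answer: INVARIANT VIOLATED at state 6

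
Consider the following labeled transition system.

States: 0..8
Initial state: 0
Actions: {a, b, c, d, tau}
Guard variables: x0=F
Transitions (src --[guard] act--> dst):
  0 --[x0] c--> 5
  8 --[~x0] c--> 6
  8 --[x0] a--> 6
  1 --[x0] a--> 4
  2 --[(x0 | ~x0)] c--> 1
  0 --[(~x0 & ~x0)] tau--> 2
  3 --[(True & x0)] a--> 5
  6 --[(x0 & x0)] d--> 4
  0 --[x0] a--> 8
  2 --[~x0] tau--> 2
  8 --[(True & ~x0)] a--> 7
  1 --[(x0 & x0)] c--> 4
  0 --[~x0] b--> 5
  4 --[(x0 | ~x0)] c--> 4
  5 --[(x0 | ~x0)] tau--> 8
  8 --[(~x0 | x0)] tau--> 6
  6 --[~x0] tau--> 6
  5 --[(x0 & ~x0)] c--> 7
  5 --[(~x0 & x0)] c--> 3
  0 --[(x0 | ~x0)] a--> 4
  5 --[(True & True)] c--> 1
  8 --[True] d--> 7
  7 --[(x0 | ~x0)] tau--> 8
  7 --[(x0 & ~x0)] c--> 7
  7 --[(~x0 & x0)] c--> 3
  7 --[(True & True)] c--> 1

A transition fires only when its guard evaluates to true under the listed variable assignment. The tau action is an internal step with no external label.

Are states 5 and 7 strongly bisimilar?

Refine partition for ~:
  P[0] = {{0,1,2,3,4,5,6,7,8}}
  P[1] = {{0},{1,3},{2,5,7},{4},{6},{8}}
  P[2] = {{0},{1,3},{2},{4},{5,7},{6},{8}}
7 equivalence class(es) (converged in 3)
[5]={5,7}  [7]={5,7}

Answer: BISIMILAR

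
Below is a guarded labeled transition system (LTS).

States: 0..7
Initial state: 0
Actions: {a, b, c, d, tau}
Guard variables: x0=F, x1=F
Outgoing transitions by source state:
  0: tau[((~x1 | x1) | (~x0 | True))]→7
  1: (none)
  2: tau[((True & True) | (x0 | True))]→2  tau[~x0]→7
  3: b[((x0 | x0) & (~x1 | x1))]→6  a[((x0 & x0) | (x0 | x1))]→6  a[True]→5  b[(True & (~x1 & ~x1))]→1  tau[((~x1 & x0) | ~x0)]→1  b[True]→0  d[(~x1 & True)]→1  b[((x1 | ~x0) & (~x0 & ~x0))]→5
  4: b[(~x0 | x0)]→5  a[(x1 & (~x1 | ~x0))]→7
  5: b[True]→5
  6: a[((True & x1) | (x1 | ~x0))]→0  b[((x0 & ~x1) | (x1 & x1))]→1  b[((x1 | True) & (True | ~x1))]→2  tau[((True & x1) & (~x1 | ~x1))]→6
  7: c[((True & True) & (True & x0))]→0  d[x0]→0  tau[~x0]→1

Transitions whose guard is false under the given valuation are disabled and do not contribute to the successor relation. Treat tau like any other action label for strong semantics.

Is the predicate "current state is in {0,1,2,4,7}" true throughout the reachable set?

Answer: INVARIANT HOLDS

Analysis:
Allowed set {0,1,2,4,7}
Reach set: {0,1,7}
  0: safe
  1: safe
  7: safe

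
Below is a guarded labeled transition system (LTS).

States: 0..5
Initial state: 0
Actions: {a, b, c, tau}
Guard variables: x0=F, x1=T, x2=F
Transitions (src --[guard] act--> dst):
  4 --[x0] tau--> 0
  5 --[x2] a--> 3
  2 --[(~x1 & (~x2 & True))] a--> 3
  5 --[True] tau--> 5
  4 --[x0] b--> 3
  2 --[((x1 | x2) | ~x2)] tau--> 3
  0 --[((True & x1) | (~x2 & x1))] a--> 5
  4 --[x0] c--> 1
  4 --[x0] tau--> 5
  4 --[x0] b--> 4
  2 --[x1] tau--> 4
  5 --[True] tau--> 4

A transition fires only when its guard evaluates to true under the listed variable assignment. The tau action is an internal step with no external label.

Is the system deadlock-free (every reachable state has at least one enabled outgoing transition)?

R = {0,4,5}
  0: a→5  [1 out]
  4: ∅  [STUCK]
  5: tau→4  tau→5  [2 out]
trace reaching 4: a·tau

Answer: DEADLOCK at state 4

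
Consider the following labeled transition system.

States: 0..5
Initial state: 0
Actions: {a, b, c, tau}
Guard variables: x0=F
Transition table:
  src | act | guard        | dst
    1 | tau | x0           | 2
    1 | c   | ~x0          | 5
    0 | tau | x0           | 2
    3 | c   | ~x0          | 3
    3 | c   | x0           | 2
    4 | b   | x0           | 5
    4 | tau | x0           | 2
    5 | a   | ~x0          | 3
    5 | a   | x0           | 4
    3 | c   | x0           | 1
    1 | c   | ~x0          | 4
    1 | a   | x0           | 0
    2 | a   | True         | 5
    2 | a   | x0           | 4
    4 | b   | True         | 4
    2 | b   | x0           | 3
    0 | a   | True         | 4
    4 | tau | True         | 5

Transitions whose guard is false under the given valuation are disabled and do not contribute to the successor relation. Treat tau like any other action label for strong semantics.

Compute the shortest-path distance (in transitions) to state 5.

BFS to 5:
  depth 0: {0}
  depth 1: {4}
  depth 2: {5}
depth(5)=2, e.g. a·tau

Answer: 2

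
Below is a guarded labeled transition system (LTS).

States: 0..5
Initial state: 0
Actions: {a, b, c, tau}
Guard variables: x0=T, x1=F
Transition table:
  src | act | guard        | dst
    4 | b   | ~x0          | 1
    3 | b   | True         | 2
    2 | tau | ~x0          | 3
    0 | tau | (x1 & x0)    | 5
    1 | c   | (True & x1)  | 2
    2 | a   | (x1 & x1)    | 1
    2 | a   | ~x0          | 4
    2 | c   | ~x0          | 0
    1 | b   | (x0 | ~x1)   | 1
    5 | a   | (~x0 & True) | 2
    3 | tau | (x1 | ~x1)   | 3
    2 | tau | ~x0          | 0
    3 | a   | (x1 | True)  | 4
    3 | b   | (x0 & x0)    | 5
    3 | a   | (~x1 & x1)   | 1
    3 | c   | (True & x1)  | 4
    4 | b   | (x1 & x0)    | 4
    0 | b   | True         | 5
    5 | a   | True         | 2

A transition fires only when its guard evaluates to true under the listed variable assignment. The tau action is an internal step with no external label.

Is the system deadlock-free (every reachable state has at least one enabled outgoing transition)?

Answer: DEADLOCK at state 2

Working:
Reachable = {0,2,5}
  0: b→5  [1 exit(s)]
  2: ∅  [no exit]
  5: a→2  [1 exit(s)]
trace reaching 2: b·a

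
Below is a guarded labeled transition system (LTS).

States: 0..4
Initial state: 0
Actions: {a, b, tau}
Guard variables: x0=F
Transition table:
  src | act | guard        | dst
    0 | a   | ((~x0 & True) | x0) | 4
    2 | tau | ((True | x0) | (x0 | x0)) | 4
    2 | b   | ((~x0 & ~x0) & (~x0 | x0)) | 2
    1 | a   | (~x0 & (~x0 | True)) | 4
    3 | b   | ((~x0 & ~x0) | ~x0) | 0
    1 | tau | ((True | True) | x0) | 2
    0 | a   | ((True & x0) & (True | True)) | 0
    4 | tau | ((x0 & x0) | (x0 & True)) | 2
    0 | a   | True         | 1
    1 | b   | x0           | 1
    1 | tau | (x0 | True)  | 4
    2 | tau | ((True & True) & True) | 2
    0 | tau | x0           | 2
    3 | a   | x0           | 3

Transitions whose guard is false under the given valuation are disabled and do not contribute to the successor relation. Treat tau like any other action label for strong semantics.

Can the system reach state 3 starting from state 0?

Guard filter leaves 9 enabled edge(s).
depth 0: {0}
depth 1: {1,4}  cumulative {0,1,4}
depth 2: {2}  cumulative {0,1,2,4}
Reach set: {0,1,2,4}

Answer: UNREACHABLE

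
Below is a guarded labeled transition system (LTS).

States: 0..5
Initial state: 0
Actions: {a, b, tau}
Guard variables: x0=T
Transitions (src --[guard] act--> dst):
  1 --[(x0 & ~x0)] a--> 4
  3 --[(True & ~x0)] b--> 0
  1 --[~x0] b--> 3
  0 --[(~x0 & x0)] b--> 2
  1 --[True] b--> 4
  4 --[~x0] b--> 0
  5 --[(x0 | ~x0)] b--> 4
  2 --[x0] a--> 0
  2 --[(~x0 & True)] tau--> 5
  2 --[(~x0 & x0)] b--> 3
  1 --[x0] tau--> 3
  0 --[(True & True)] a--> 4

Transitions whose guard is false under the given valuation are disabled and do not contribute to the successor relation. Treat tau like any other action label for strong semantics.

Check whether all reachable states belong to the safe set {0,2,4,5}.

Allowed set {0,2,4,5}
Reach set: {0,4}
  0: ok
  4: ok

Answer: INVARIANT HOLDS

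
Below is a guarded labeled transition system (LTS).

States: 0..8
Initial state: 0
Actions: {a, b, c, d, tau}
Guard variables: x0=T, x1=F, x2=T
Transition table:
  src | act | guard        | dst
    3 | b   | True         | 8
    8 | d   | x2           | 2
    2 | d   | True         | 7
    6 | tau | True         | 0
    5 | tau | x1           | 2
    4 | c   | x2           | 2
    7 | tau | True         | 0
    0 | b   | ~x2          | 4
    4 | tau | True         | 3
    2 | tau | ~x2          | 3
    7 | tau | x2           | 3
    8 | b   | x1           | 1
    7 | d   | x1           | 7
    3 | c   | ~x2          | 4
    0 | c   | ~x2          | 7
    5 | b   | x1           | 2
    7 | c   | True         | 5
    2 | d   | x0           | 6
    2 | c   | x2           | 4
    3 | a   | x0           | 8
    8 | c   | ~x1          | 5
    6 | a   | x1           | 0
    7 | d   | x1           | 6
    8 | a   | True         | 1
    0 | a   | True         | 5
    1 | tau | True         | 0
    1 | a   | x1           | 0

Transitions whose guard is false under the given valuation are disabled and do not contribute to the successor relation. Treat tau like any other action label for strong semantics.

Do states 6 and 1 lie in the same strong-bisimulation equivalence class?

Compute ~ classes (split until stable):
  π0 = {{0,1,2,3,4,5,6,7,8}}
  π1 = {{0},{1,6},{2},{3},{4,7},{5},{8}}
  π2 = {{0},{1,6},{2},{3},{4},{5},{7},{8}}
8 equivalence class(es) (converged in 3)
class of 6: {1,6}; class of 1: {1,6}

Answer: BISIMILAR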